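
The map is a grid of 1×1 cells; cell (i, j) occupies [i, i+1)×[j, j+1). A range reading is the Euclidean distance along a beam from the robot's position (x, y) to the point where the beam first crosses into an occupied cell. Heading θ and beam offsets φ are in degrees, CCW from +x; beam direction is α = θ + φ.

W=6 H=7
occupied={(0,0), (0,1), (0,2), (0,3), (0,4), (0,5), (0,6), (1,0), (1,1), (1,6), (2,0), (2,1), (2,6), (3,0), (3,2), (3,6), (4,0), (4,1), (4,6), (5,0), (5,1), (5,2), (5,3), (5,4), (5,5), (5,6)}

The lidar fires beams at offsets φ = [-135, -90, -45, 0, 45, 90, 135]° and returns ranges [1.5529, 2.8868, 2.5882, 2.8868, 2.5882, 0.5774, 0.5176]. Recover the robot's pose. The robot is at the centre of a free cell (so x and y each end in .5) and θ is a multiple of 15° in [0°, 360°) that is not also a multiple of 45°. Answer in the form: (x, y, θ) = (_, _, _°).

Enumerate (i+0.5, j+0.5, θ) over the 16 free cells and 16 admissible headings. For each, cast all 7 beams and compare to the given ranges.
  (1.5, 2.5, 345°): beam 1 = 0.5774 ≠ 1.5529 ✗
  (2.5, 5.5, 105°): beam 1 = 2.8868 ≠ 1.5529 ✗
  (4.5, 4.5, 165°): beam 1 = 0.5774 ≠ 1.5529 ✗
  (3.5, 4.5, 75°): beam 1 = 2.8868 ≠ 1.5529 ✗
  (2.5, 4.5, 105°): beam 1 = 2.8868 ≠ 1.5529 ✗
  …
  (3.5, 3.5, 150°): r_1=1.5529, r_2=2.8868, r_3=2.5882, r_4=2.8868, r_5=2.5882, r_6=0.5774, r_7=0.5176 — all match ✓
Unique over the lattice → pose = (3.5, 3.5, 150°).

(x, y, θ) = (3.5, 3.5, 150°)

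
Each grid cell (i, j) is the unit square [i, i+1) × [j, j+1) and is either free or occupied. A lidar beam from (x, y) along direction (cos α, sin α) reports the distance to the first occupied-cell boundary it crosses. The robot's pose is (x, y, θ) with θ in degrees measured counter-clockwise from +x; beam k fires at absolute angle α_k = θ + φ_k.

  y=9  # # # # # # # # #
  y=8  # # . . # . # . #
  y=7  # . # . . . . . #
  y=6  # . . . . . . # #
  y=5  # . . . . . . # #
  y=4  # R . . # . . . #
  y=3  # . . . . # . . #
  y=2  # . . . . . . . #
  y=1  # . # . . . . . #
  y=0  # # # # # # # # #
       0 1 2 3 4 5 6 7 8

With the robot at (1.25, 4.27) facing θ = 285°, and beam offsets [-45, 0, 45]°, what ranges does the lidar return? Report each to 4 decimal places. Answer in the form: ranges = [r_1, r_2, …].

ranges = [0.5000, 2.8978, 6.5400]

beam 1: φ=-45°, α=240°
  cosα=-0.5000 sinα=-0.8660 | (1,4) | tMaxX 0.5000 tMaxY 0.3118 | tΔX 2.0000 tΔY 1.1547
    t=0.3118 [y] (1,3)
    t=0.5000 [x] (0,3) — stop
  → r_1 = 0.5000
beam 2: φ=0°, α=285°
  cosα=0.2588 sinα=-0.9659 | (1,4) | tMaxX 2.8978 tMaxY 0.2795 | tΔX 3.8637 tΔY 1.0353
    t=0.2795 [y] (1,3)
    t=1.3148 [y] (1,2)
    t=2.3501 [y] (1,1)
    t=2.8978 [x] (2,1) — stop
  → r_2 = 2.8978
beam 3: φ=45°, α=330°
  cosα=0.8660 sinα=-0.5000 | (1,4) | tMaxX 0.8660 tMaxY 0.5400 | tΔX 1.1547 tΔY 2.0000
    t=0.5400 [y] (1,3)
    t=0.8660 [x] (2,3)
    t=2.0207 [x] (3,3)
    t=2.5400 [y] (3,2)
    t=3.1754 [x] (4,2)
    t=4.3301 [x] (5,2)
    t=4.5400 [y] (5,1)
    t=5.4848 [x] (6,1)
    t=6.5400 [y] (6,0) — stop
  → r_3 = 6.5400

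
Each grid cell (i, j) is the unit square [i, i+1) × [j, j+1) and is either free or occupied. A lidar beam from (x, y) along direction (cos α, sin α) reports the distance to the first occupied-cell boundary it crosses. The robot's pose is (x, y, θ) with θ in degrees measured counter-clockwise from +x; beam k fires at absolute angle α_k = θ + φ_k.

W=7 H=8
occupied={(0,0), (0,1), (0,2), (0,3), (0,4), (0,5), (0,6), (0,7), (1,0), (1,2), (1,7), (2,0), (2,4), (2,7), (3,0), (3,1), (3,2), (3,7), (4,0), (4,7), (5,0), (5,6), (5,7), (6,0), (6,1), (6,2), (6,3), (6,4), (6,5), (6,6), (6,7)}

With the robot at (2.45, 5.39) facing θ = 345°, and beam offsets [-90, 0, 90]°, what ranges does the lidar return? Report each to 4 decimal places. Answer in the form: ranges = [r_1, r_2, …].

beam 1: φ=-90°, α=255°
  cosα=-0.2588 sinα=-0.9659 | (2,5) | tMaxX 1.7387 tMaxY 0.4038 | tΔX 3.8637 tΔY 1.0353
    t=0.4038 [y] (2,4) — stop
  → r_1 = 0.4038
beam 2: φ=0°, α=345°
  cosα=0.9659 sinα=-0.2588 | (2,5) | tMaxX 0.5694 tMaxY 1.5068 | tΔX 1.0353 tΔY 3.8637
    t=0.5694 [x] (3,5)
    t=1.5068 [y] (3,4)
    t=1.6047 [x] (4,4)
    t=2.6400 [x] (5,4)
    t=3.6752 [x] (6,4) — stop
  → r_2 = 3.6752
beam 3: φ=90°, α=75°
  cosα=0.2588 sinα=0.9659 | (2,5) | tMaxX 2.1250 tMaxY 0.6315 | tΔX 3.8637 tΔY 1.0353
    t=0.6315 [y] (2,6)
    t=1.6668 [y] (2,7) — stop
  → r_3 = 1.6668

ranges = [0.4038, 3.6752, 1.6668]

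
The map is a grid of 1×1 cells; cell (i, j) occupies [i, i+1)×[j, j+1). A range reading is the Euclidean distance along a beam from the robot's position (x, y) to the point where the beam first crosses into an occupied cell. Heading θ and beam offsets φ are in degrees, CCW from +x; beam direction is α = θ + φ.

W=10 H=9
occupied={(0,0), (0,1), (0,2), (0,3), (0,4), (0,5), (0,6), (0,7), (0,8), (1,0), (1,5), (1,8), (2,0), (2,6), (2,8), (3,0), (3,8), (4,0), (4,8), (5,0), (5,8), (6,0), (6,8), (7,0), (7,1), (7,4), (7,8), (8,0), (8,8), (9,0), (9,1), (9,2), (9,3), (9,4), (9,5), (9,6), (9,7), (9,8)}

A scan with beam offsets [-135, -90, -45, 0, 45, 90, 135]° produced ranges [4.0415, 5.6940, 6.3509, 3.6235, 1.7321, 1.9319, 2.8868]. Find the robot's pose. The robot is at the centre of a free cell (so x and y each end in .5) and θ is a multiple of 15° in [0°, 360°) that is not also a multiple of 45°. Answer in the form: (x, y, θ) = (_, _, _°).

(x, y, θ) = (3.5, 4.5, 75°)

Candidates: 52 free-cell centres × 16 headings = 832 poses. Raycast each; keep the one whose scan matches to 4 dp.
  (2.5, 3.5, 330°): beam 1 = 1.5529 ≠ 4.0415 ✗
  (6.5, 4.5, 105°): beam 1 = 0.5774 ≠ 4.0415 ✗
  (3.5, 3.5, 285°): beam 1 = 2.8868 ≠ 4.0415 ✗
  (5.5, 6.5, 75°): beam 1 = 6.3509 ≠ 4.0415 ✗
  …
  (3.5, 4.5, 75°): r_1=4.0415, r_2=5.6940, r_3=6.3509, r_4=3.6235, r_5=1.7321, r_6=1.9319, r_7=2.8868 — all match ✓
No second candidate reproduces the full scan.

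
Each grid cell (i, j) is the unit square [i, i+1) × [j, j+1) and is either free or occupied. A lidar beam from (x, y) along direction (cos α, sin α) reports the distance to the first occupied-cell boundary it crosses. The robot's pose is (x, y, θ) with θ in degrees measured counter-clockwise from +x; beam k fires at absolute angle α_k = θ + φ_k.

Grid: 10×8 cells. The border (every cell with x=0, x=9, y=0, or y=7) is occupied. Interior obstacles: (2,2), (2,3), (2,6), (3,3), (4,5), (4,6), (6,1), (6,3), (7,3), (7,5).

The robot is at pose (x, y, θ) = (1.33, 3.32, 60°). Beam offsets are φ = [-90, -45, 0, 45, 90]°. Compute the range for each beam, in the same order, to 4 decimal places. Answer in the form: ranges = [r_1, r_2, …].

beam 1: φ=-90°, α=330°
  cosα=0.8660 sinα=-0.5000 | (1,3) | tMaxX 0.7736 tMaxY 0.6400 | tΔX 1.1547 tΔY 2.0000
    t=0.6400 [y] (1,2)
    t=0.7736 [x] (2,2) — stop
  → r_1 = 0.7736
beam 2: φ=-45°, α=15°
  cosα=0.9659 sinα=0.2588 | (1,3) | tMaxX 0.6936 tMaxY 2.6273 | tΔX 1.0353 tΔY 3.8637
    t=0.6936 [x] (2,3) — stop
  → r_2 = 0.6936
beam 3: φ=0°, α=60°
  cosα=0.5000 sinα=0.8660 | (1,3) | tMaxX 1.3400 tMaxY 0.7852 | tΔX 2.0000 tΔY 1.1547
    t=0.7852 [y] (1,4)
    t=1.3400 [x] (2,4)
    t=1.9399 [y] (2,5)
    t=3.0946 [y] (2,6) — stop
  → r_3 = 3.0946
beam 4: φ=45°, α=105°
  cosα=-0.2588 sinα=0.9659 | (1,3) | tMaxX 1.2750 tMaxY 0.7040 | tΔX 3.8637 tΔY 1.0353
    t=0.7040 [y] (1,4)
    t=1.2750 [x] (0,4) — stop
  → r_4 = 1.2750
beam 5: φ=90°, α=150°
  cosα=-0.8660 sinα=0.5000 | (1,3) | tMaxX 0.3811 tMaxY 1.3600 | tΔX 1.1547 tΔY 2.0000
    t=0.3811 [x] (0,3) — stop
  → r_5 = 0.3811

ranges = [0.7736, 0.6936, 3.0946, 1.2750, 0.3811]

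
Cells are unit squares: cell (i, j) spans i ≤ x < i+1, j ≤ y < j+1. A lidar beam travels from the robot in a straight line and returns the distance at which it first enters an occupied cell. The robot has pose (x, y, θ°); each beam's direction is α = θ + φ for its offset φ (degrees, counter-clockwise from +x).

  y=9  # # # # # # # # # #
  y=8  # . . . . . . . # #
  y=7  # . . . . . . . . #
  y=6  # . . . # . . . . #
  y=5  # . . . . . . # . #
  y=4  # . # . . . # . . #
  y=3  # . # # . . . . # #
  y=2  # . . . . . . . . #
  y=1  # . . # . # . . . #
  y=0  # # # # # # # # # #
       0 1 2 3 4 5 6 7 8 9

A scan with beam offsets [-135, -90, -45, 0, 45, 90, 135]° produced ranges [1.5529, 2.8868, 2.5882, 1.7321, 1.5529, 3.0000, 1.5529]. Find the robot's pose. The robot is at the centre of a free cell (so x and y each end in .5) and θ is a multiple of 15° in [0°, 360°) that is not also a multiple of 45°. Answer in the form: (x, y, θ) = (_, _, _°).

Enumerate (i+0.5, j+0.5, θ) over the 54 free cells and 16 admissible headings. For each, cast all 7 beams and compare to the given ranges.
  (4.5, 5.5, 60°): beam 1 = 3.6235 ≠ 1.5529 ✗
  (5.5, 5.5, 105°): beam 1 = 1.0000 ≠ 1.5529 ✗
  (3.5, 2.5, 165°): beam 1 = 3.0000 ≠ 1.5529 ✗
  (1.5, 2.5, 345°): beam 1 = 0.5774 ≠ 1.5529 ✗
  (5.5, 5.5, 60°): beam 1 = 4.6587 ≠ 1.5529 ✗
  …
  (2.5, 6.5, 150°): r_1=1.5529, r_2=2.8868, r_3=2.5882, r_4=1.7321, r_5=1.5529, r_6=3.0000, r_7=1.5529 — all match ✓
No second candidate reproduces the full scan.

(x, y, θ) = (2.5, 6.5, 150°)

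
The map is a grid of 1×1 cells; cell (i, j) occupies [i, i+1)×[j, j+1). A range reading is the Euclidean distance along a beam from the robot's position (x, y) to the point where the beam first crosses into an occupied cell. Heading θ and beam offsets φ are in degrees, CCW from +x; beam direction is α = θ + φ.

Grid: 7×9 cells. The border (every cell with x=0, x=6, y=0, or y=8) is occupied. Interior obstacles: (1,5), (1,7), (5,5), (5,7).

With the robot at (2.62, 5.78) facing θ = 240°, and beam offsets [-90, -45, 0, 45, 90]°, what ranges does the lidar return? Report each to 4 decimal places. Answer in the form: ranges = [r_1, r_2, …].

beam 1: φ=-90°, α=150°
  cosα=-0.8660 sinα=0.5000 | (2,5) | tMaxX 0.7159 tMaxY 0.4400 | tΔX 1.1547 tΔY 2.0000
    t=0.4400 [y] (2,6)
    t=0.7159 [x] (1,6)
    t=1.8706 [x] (0,6) — stop
  → r_1 = 1.8706
beam 2: φ=-45°, α=195°
  cosα=-0.9659 sinα=-0.2588 | (2,5) | tMaxX 0.6419 tMaxY 3.0137 | tΔX 1.0353 tΔY 3.8637
    t=0.6419 [x] (1,5) — stop
  → r_2 = 0.6419
beam 3: φ=0°, α=240°
  cosα=-0.5000 sinα=-0.8660 | (2,5) | tMaxX 1.2400 tMaxY 0.9007 | tΔX 2.0000 tΔY 1.1547
    t=0.9007 [y] (2,4)
    t=1.2400 [x] (1,4)
    t=2.0554 [y] (1,3)
    t=3.2101 [y] (1,2)
    t=3.2400 [x] (0,2) — stop
  → r_3 = 3.2400
beam 4: φ=45°, α=285°
  cosα=0.2588 sinα=-0.9659 | (2,5) | tMaxX 1.4682 tMaxY 0.8075 | tΔX 3.8637 tΔY 1.0353
    t=0.8075 [y] (2,4)
    t=1.4682 [x] (3,4)
    t=1.8428 [y] (3,3)
    t=2.8781 [y] (3,2)
    t=3.9133 [y] (3,1)
    t=4.9486 [y] (3,0) — stop
  → r_4 = 4.9486
beam 5: φ=90°, α=330°
  cosα=0.8660 sinα=-0.5000 | (2,5) | tMaxX 0.4388 tMaxY 1.5600 | tΔX 1.1547 tΔY 2.0000
    t=0.4388 [x] (3,5)
    t=1.5600 [y] (3,4)
    t=1.5935 [x] (4,4)
    t=2.7482 [x] (5,4)
    t=3.5600 [y] (5,3)
    t=3.9029 [x] (6,3) — stop
  → r_5 = 3.9029

ranges = [1.8706, 0.6419, 3.2400, 4.9486, 3.9029]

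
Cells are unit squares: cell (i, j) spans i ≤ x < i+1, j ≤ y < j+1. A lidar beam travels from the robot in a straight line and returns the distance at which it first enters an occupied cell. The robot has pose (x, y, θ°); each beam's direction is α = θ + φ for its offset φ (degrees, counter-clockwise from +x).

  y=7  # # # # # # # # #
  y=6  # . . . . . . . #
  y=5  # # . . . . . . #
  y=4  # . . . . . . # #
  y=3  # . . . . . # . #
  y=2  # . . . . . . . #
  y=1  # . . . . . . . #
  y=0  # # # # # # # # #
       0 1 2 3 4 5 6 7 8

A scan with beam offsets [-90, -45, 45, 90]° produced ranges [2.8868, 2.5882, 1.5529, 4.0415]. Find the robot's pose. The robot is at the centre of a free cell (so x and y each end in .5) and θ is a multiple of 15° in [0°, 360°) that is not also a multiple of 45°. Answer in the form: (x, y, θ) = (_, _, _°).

(x, y, θ) = (4.5, 3.5, 330°)

Enumerate (i+0.5, j+0.5, θ) over the 39 free cells and 16 admissible headings. For each, cast all 4 beams and compare to the given ranges.
  (4.5, 5.5, 210°): beam 1 = 1.7321 ≠ 2.8868 ✗
  (1.5, 1.5, 60°): beam 1 = 1.0000 ≠ 2.8868 ✗
  (4.5, 5.5, 120°): beam 1 = 3.0000 ≠ 2.8868 ✗
  …
  (4.5, 3.5, 330°): r_1=2.8868, r_2=2.5882, r_3=1.5529, r_4=4.0415 — all match ✓
No second candidate reproduces the full scan.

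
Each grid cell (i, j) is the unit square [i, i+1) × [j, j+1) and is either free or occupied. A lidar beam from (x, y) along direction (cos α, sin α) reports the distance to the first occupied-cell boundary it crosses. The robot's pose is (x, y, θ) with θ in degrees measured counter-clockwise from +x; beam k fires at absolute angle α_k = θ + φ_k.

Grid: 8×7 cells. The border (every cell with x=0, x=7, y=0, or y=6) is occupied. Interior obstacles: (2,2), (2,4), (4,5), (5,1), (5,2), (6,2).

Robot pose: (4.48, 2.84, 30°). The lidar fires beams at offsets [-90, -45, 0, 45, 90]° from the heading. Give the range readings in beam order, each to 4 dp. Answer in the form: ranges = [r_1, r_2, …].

beam 1: φ=-90°, α=300°
  cosα=0.5000 sinα=-0.8660 | (4,2) | tMaxX 1.0400 tMaxY 0.9699 | tΔX 2.0000 tΔY 1.1547
    t=0.9699 [y] (4,1)
    t=1.0400 [x] (5,1) — stop
  → r_1 = 1.0400
beam 2: φ=-45°, α=345°
  cosα=0.9659 sinα=-0.2588 | (4,2) | tMaxX 0.5383 tMaxY 3.2455 | tΔX 1.0353 tΔY 3.8637
    t=0.5383 [x] (5,2) — stop
  → r_2 = 0.5383
beam 3: φ=0°, α=30°
  cosα=0.8660 sinα=0.5000 | (4,2) | tMaxX 0.6004 tMaxY 0.3200 | tΔX 1.1547 tΔY 2.0000
    t=0.3200 [y] (4,3)
    t=0.6004 [x] (5,3)
    t=1.7551 [x] (6,3)
    t=2.3200 [y] (6,4)
    t=2.9098 [x] (7,4) — stop
  → r_3 = 2.9098
beam 4: φ=45°, α=75°
  cosα=0.2588 sinα=0.9659 | (4,2) | tMaxX 2.0091 tMaxY 0.1656 | tΔX 3.8637 tΔY 1.0353
    t=0.1656 [y] (4,3)
    t=1.2009 [y] (4,4)
    t=2.0091 [x] (5,4)
    t=2.2362 [y] (5,5)
    t=3.2715 [y] (5,6) — stop
  → r_4 = 3.2715
beam 5: φ=90°, α=120°
  cosα=-0.5000 sinα=0.8660 | (4,2) | tMaxX 0.9600 tMaxY 0.1848 | tΔX 2.0000 tΔY 1.1547
    t=0.1848 [y] (4,3)
    t=0.9600 [x] (3,3)
    t=1.3395 [y] (3,4)
    t=2.4942 [y] (3,5)
    t=2.9600 [x] (2,5)
    t=3.6489 [y] (2,6) — stop
  → r_5 = 3.6489

ranges = [1.0400, 0.5383, 2.9098, 3.2715, 3.6489]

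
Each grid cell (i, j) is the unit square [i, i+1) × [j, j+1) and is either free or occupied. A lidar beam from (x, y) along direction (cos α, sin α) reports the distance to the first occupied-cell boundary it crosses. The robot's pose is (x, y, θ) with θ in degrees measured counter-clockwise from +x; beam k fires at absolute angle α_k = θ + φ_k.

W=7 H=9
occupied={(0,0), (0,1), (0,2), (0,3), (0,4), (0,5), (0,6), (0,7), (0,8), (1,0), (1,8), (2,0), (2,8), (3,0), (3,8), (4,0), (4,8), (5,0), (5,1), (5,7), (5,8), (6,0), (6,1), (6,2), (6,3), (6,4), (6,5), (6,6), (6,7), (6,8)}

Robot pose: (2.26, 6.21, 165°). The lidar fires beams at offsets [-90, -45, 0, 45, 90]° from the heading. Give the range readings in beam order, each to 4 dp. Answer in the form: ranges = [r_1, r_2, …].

ranges = [1.8531, 2.0669, 1.3044, 1.4549, 4.8683]

beam 1: φ=-90°, α=75°
  direction (0.2588, 0.9659); cell (2,6); t to first gridline: x 2.8591, y 0.8179 (then +3.8637 / +1.0353)
    (2,7) via y @ 0.8179
    (2,8) via y @ 1.8531  # hit
  → r_1 = 1.8531
beam 2: φ=-45°, α=120°
  direction (-0.5000, 0.8660); cell (2,6); t to first gridline: x 0.5200, y 0.9122 (then +2.0000 / +1.1547)
    (1,6) via x @ 0.5200
    (1,7) via y @ 0.9122
    (1,8) via y @ 2.0669  # hit
  → r_2 = 2.0669
beam 3: φ=0°, α=165°
  direction (-0.9659, 0.2588); cell (2,6); t to first gridline: x 0.2692, y 3.0523 (then +1.0353 / +3.8637)
    (1,6) via x @ 0.2692
    (0,6) via x @ 1.3044  # hit
  → r_3 = 1.3044
beam 4: φ=45°, α=210°
  direction (-0.8660, -0.5000); cell (2,6); t to first gridline: x 0.3002, y 0.4200 (then +1.1547 / +2.0000)
    (1,6) via x @ 0.3002
    (1,5) via y @ 0.4200
    (0,5) via x @ 1.4549  # hit
  → r_4 = 1.4549
beam 5: φ=90°, α=255°
  direction (-0.2588, -0.9659); cell (2,6); t to first gridline: x 1.0046, y 0.2174 (then +3.8637 / +1.0353)
    (2,5) via y @ 0.2174
    (1,5) via x @ 1.0046
    (1,4) via y @ 1.2527
    (1,3) via y @ 2.2880
    (1,2) via y @ 3.3232
    (1,1) via y @ 4.3585
    (0,1) via x @ 4.8683  # hit
  → r_5 = 4.8683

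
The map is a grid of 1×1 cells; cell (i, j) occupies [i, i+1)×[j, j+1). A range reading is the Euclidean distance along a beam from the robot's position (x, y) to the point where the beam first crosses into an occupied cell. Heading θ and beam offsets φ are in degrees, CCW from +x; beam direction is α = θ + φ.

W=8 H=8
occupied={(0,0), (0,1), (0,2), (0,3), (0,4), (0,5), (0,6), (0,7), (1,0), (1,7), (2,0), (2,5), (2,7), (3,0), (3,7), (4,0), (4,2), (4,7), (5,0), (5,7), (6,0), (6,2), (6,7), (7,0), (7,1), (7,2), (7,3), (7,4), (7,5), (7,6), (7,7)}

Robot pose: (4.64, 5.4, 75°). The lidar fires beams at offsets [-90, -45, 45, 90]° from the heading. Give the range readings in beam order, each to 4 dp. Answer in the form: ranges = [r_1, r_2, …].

beam 1: φ=-90°, α=345°
  direction (0.9659, -0.2588); cell (4,5); t to first gridline: x 0.3727, y 1.5455 (then +1.0353 / +3.8637)
    (5,5) via x @ 0.3727
    (6,5) via x @ 1.4080
    (6,4) via y @ 1.5455
    (7,4) via x @ 2.4433  # hit
  → r_1 = 2.4433
beam 2: φ=-45°, α=30°
  direction (0.8660, 0.5000); cell (4,5); t to first gridline: x 0.4157, y 1.2000 (then +1.1547 / +2.0000)
    (5,5) via x @ 0.4157
    (5,6) via y @ 1.2000
    (6,6) via x @ 1.5704
    (7,6) via x @ 2.7251  # hit
  → r_2 = 2.7251
beam 3: φ=45°, α=120°
  direction (-0.5000, 0.8660); cell (4,5); t to first gridline: x 1.2800, y 0.6928 (then +2.0000 / +1.1547)
    (4,6) via y @ 0.6928
    (3,6) via x @ 1.2800
    (3,7) via y @ 1.8475  # hit
  → r_3 = 1.8475
beam 4: φ=90°, α=165°
  direction (-0.9659, 0.2588); cell (4,5); t to first gridline: x 0.6626, y 2.3182 (then +1.0353 / +3.8637)
    (3,5) via x @ 0.6626
    (2,5) via x @ 1.6979  # hit
  → r_4 = 1.6979

ranges = [2.4433, 2.7251, 1.8475, 1.6979]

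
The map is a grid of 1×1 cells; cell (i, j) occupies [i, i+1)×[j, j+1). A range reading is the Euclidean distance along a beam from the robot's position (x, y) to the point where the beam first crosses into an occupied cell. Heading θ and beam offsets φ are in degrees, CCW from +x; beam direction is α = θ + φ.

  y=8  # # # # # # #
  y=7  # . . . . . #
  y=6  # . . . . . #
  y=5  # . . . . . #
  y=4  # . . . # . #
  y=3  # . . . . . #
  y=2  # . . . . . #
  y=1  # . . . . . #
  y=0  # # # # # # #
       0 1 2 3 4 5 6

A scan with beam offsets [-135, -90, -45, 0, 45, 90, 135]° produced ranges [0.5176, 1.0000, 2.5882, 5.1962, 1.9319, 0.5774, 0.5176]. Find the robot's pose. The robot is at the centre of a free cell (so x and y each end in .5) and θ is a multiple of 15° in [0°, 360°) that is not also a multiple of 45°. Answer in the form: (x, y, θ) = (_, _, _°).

(x, y, θ) = (5.5, 1.5, 150°)

Candidates: 34 free-cell centres × 16 headings = 544 poses. Raycast each; keep the one whose scan matches to 4 dp.
  (3.5, 6.5, 15°): beam 1 = 5.0000 ≠ 0.5176 ✗
  (1.5, 5.5, 345°): beam 1 = 0.5774 ≠ 0.5176 ✗
  (5.5, 5.5, 285°): beam 1 = 5.0000 ≠ 0.5176 ✗
  (5.5, 6.5, 300°): beam 1 = 4.6587 ≠ 0.5176 ✗
  …
  (5.5, 1.5, 150°): r_1=0.5176, r_2=1.0000, r_3=2.5882, r_4=5.1962, r_5=1.9319, r_6=0.5774, r_7=0.5176 — all match ✓
No second candidate reproduces the full scan.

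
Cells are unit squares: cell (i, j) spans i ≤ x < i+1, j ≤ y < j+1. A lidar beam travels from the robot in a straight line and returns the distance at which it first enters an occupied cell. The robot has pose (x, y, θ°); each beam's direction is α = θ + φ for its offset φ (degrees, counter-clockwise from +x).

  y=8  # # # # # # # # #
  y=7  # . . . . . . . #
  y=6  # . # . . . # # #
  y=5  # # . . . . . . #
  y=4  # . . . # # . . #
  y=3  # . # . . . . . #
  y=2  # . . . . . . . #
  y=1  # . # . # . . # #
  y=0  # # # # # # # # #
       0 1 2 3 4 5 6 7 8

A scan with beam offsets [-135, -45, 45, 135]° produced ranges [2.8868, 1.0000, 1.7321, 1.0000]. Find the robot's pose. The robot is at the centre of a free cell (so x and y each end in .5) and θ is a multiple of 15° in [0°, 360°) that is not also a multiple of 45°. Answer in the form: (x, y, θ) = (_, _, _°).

(x, y, θ) = (3.5, 5.5, 195°)

The pose lattice has 39·16 = 624 candidates. Test each by forward raycasting.
  (1.5, 7.5, 255°): beam 1 = 0.5774 ≠ 2.8868 ✗
  (1.5, 4.5, 255°): beam 1 = 0.5774 ≠ 2.8868 ✗
  (3.5, 2.5, 105°): beam 1 = 1.0000 ≠ 2.8868 ✗
  (1.5, 4.5, 60°): beam 1 = 2.5882 ≠ 2.8868 ✗
  …
  (3.5, 5.5, 195°): r_1=2.8868, r_2=1.0000, r_3=1.7321, r_4=1.0000 — all match ✓
Unique over the lattice → pose = (3.5, 5.5, 195°).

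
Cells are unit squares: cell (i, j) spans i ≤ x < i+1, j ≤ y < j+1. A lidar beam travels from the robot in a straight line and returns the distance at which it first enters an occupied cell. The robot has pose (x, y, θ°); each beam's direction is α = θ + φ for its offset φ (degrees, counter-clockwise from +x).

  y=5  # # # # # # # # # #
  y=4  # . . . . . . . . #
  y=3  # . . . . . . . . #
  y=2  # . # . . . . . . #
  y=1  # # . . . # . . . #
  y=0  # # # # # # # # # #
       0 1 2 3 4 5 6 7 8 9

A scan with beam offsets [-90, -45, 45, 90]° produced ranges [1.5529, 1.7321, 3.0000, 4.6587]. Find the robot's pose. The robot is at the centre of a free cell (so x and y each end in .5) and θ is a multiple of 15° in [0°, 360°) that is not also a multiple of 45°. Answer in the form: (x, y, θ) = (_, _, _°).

(x, y, θ) = (7.5, 3.5, 105°)

Enumerate (i+0.5, j+0.5, θ) over the 29 free cells and 16 admissible headings. For each, cast all 4 beams and compare to the given ranges.
  (6.5, 1.5, 30°): beam 1 = 0.5774 ≠ 1.5529 ✗
  (6.5, 1.5, 165°): beam 1 = 3.6235 ≠ 1.5529 ✗
  (8.5, 2.5, 345°): beam 2 = 1.0000 ≠ 1.7321 ✗
  (6.5, 2.5, 285°): beam 1 = 4.6587 ≠ 1.5529 ✗
  (8.5, 2.5, 120°): beam 1 = 0.5774 ≠ 1.5529 ✗
  …
  (7.5, 3.5, 105°): r_1=1.5529, r_2=1.7321, r_3=3.0000, r_4=4.6587 — all match ✓
Unique over the lattice → pose = (7.5, 3.5, 105°).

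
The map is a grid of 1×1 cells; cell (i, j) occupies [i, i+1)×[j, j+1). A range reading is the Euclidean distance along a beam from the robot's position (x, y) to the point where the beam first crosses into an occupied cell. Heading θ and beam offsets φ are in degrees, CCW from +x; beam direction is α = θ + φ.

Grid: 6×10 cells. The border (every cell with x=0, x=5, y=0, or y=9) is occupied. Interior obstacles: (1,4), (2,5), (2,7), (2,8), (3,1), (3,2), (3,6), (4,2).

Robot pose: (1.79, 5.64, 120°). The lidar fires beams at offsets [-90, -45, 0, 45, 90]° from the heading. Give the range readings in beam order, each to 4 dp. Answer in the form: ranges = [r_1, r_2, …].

beam 1: φ=-90°, α=30°
  direction (0.8660, 0.5000); cell (1,5); t to first gridline: x 0.2425, y 0.7200 (then +1.1547 / +2.0000)
    (2,5) via x @ 0.2425  # hit
  → r_1 = 0.2425
beam 2: φ=-45°, α=75°
  direction (0.2588, 0.9659); cell (1,5); t to first gridline: x 0.8114, y 0.3727 (then +3.8637 / +1.0353)
    (1,6) via y @ 0.3727
    (2,6) via x @ 0.8114
    (2,7) via y @ 1.4080  # hit
  → r_2 = 1.4080
beam 3: φ=0°, α=120°
  direction (-0.5000, 0.8660); cell (1,5); t to first gridline: x 1.5800, y 0.4157 (then +2.0000 / +1.1547)
    (1,6) via y @ 0.4157
    (1,7) via y @ 1.5704
    (0,7) via x @ 1.5800  # hit
  → r_3 = 1.5800
beam 4: φ=45°, α=165°
  direction (-0.9659, 0.2588); cell (1,5); t to first gridline: x 0.8179, y 1.3909 (then +1.0353 / +3.8637)
    (0,5) via x @ 0.8179  # hit
  → r_4 = 0.8179
beam 5: φ=90°, α=210°
  direction (-0.8660, -0.5000); cell (1,5); t to first gridline: x 0.9122, y 1.2800 (then +1.1547 / +2.0000)
    (0,5) via x @ 0.9122  # hit
  → r_5 = 0.9122

ranges = [0.2425, 1.4080, 1.5800, 0.8179, 0.9122]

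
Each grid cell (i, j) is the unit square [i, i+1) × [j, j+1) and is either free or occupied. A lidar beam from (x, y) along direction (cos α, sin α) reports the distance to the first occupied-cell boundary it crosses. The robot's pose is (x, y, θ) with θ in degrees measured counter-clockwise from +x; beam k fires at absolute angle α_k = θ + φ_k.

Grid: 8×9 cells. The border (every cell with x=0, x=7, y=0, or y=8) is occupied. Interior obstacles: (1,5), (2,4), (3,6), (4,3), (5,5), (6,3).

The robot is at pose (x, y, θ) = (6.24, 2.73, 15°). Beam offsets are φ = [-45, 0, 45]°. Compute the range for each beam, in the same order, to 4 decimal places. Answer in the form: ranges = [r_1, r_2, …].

ranges = [0.8776, 0.7868, 0.3118]

beam 1: φ=-45°, α=330°
  d=(0.8660,-0.5000)  start (6,2)  tX=0.8776 tY=1.4600  stride 1/|dx|=1.1547 1/|dy|=2.0000
    cross x-line → (7,2), t=0.8776 (wall)
  → r_1 = 0.8776
beam 2: φ=0°, α=15°
  d=(0.9659,0.2588)  start (6,2)  tX=0.7868 tY=1.0432  stride 1/|dx|=1.0353 1/|dy|=3.8637
    cross x-line → (7,2), t=0.7868 (wall)
  → r_2 = 0.7868
beam 3: φ=45°, α=60°
  d=(0.5000,0.8660)  start (6,2)  tX=1.5200 tY=0.3118  stride 1/|dx|=2.0000 1/|dy|=1.1547
    cross y-line → (6,3), t=0.3118 (wall)
  → r_3 = 0.3118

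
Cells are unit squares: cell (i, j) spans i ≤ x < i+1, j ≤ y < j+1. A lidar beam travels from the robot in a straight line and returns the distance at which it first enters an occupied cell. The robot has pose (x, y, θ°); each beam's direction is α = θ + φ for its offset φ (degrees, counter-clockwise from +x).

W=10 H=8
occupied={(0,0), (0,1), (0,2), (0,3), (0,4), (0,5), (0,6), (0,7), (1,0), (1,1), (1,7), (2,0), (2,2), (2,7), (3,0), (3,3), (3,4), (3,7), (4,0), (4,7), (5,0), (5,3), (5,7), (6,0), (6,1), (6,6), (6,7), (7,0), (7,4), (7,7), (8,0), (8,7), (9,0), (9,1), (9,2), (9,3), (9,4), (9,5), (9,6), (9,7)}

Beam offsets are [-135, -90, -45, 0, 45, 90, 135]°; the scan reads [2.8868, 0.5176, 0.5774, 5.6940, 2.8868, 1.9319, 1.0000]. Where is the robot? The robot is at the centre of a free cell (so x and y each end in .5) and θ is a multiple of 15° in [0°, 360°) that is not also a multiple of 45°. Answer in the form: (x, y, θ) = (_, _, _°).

Candidates: 40 free-cell centres × 16 headings = 640 poses. Raycast each; keep the one whose scan matches to 4 dp.
  (6.5, 4.5, 75°): beam 1 = 4.0415 ≠ 2.8868 ✗
  (4.5, 1.5, 105°): beam 1 = 1.0000 ≠ 2.8868 ✗
  (2.5, 4.5, 165°): beam 1 = 0.5774 ≠ 2.8868 ✗
  …
  (6.5, 5.5, 165°): r_1=2.8868, r_2=0.5176, r_3=0.5774, r_4=5.6940, r_5=2.8868, r_6=1.9319, r_7=1.0000 — all match ✓
Unique over the lattice → pose = (6.5, 5.5, 165°).

(x, y, θ) = (6.5, 5.5, 165°)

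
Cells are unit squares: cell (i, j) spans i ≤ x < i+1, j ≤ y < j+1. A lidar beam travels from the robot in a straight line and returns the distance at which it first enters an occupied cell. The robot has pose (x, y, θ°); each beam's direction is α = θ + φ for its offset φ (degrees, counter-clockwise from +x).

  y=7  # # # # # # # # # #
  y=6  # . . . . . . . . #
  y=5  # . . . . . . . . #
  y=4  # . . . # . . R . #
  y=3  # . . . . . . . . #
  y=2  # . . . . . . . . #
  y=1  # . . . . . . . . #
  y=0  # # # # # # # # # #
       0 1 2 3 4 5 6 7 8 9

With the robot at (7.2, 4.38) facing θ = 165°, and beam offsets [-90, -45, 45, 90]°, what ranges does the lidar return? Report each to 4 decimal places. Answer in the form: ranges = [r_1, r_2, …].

beam 1: φ=-90°, α=75°
  direction (0.2588, 0.9659); cell (7,4); t to first gridline: x 3.0910, y 0.6419 (then +3.8637 / +1.0353)
    (7,5) via y @ 0.6419
    (7,6) via y @ 1.6771
    (7,7) via y @ 2.7124  # hit
  → r_1 = 2.7124
beam 2: φ=-45°, α=120°
  direction (-0.5000, 0.8660); cell (7,4); t to first gridline: x 0.4000, y 0.7159 (then +2.0000 / +1.1547)
    (6,4) via x @ 0.4000
    (6,5) via y @ 0.7159
    (6,6) via y @ 1.8706
    (5,6) via x @ 2.4000
    (5,7) via y @ 3.0253  # hit
  → r_2 = 3.0253
beam 3: φ=45°, α=210°
  direction (-0.8660, -0.5000); cell (7,4); t to first gridline: x 0.2309, y 0.7600 (then +1.1547 / +2.0000)
    (6,4) via x @ 0.2309
    (6,3) via y @ 0.7600
    (5,3) via x @ 1.3856
    (4,3) via x @ 2.5403
    (4,2) via y @ 2.7600
    (3,2) via x @ 3.6950
    (3,1) via y @ 4.7600
    (2,1) via x @ 4.8497
    (1,1) via x @ 6.0044
    (1,0) via y @ 6.7600  # hit
  → r_3 = 6.7600
beam 4: φ=90°, α=255°
  direction (-0.2588, -0.9659); cell (7,4); t to first gridline: x 0.7727, y 0.3934 (then +3.8637 / +1.0353)
    (7,3) via y @ 0.3934
    (6,3) via x @ 0.7727
    (6,2) via y @ 1.4287
    (6,1) via y @ 2.4640
    (6,0) via y @ 3.4992  # hit
  → r_4 = 3.4992

ranges = [2.7124, 3.0253, 6.7600, 3.4992]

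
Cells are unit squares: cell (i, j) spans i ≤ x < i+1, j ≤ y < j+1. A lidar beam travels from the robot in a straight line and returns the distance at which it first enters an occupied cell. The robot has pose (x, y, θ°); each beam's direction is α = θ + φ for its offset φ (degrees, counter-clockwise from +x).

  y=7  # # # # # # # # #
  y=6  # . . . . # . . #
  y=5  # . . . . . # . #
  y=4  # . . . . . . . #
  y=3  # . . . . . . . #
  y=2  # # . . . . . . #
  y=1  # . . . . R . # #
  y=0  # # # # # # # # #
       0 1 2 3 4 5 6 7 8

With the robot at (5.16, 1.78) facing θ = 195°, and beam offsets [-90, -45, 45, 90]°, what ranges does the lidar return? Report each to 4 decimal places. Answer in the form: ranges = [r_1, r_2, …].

beam 1: φ=-90°, α=105°
  d=(-0.2588,0.9659)  start (5,1)  tX=0.6182 tY=0.2278  stride 1/|dx|=3.8637 1/|dy|=1.0353
    cross y-line → (5,2), t=0.2278
    cross x-line → (4,2), t=0.6182
    cross y-line → (4,3), t=1.2630
    cross y-line → (4,4), t=2.2983
    cross y-line → (4,5), t=3.3336
    cross y-line → (4,6), t=4.3689
    cross x-line → (3,6), t=4.4819
    cross y-line → (3,7), t=5.4041 (wall)
  → r_1 = 5.4041
beam 2: φ=-45°, α=150°
  d=(-0.8660,0.5000)  start (5,1)  tX=0.1848 tY=0.4400  stride 1/|dx|=1.1547 1/|dy|=2.0000
    cross x-line → (4,1), t=0.1848
    cross y-line → (4,2), t=0.4400
    cross x-line → (3,2), t=1.3395
    cross y-line → (3,3), t=2.4400
    cross x-line → (2,3), t=2.4942
    cross x-line → (1,3), t=3.6489
    cross y-line → (1,4), t=4.4400
    cross x-line → (0,4), t=4.8036 (wall)
  → r_2 = 4.8036
beam 3: φ=45°, α=240°
  d=(-0.5000,-0.8660)  start (5,1)  tX=0.3200 tY=0.9007  stride 1/|dx|=2.0000 1/|dy|=1.1547
    cross x-line → (4,1), t=0.3200
    cross y-line → (4,0), t=0.9007 (wall)
  → r_3 = 0.9007
beam 4: φ=90°, α=285°
  d=(0.2588,-0.9659)  start (5,1)  tX=3.2455 tY=0.8075  stride 1/|dx|=3.8637 1/|dy|=1.0353
    cross y-line → (5,0), t=0.8075 (wall)
  → r_4 = 0.8075

ranges = [5.4041, 4.8036, 0.9007, 0.8075]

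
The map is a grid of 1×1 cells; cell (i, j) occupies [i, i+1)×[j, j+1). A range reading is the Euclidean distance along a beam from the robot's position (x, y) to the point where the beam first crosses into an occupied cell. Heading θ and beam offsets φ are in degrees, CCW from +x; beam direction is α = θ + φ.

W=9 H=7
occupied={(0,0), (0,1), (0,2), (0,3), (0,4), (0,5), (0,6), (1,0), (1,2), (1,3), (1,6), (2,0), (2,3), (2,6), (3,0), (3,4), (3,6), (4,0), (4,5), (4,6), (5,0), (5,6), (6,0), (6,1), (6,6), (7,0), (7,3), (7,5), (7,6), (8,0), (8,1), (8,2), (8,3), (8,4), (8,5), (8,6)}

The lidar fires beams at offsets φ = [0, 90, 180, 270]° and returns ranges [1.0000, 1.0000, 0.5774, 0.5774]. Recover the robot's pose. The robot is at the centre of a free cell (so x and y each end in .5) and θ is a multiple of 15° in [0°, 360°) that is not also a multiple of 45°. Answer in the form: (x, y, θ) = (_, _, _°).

(x, y, θ) = (7.5, 2.5, 210°)

Enumerate (i+0.5, j+0.5, θ) over the 27 free cells and 16 admissible headings. For each, cast all 4 beams and compare to the given ranges.
  (2.5, 1.5, 105°): beam 1 = 1.5529 ≠ 1.0000 ✗
  (3.5, 3.5, 330°): beam 1 = 3.0000 ≠ 1.0000 ✗
  (2.5, 5.5, 120°): beam 1 = 0.5774 ≠ 1.0000 ✗
  …
  (7.5, 2.5, 210°): r_1=1.0000, r_2=1.0000, r_3=0.5774, r_4=0.5774 — all match ✓
No second candidate reproduces the full scan.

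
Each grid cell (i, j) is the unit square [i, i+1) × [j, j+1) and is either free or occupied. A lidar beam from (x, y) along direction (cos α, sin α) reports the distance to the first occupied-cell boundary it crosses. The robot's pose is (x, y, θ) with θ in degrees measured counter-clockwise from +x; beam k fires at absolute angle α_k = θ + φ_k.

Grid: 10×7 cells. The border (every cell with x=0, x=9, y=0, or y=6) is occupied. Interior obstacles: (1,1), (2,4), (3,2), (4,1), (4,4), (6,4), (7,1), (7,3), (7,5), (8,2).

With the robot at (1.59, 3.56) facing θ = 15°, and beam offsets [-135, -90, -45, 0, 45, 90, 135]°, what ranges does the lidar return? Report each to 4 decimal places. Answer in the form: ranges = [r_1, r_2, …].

ranges = [1.1800, 2.6503, 1.6281, 2.4950, 0.8200, 2.2796, 0.6813]

beam 1: φ=-135°, α=240°
  direction (-0.5000, -0.8660); cell (1,3); t to first gridline: x 1.1800, y 0.6466 (then +2.0000 / +1.1547)
    (1,2) via y @ 0.6466
    (0,2) via x @ 1.1800  # hit
  → r_1 = 1.1800
beam 2: φ=-90°, α=285°
  direction (0.2588, -0.9659); cell (1,3); t to first gridline: x 1.5841, y 0.5798 (then +3.8637 / +1.0353)
    (1,2) via y @ 0.5798
    (2,2) via x @ 1.5841
    (2,1) via y @ 1.6150
    (2,0) via y @ 2.6503  # hit
  → r_2 = 2.6503
beam 3: φ=-45°, α=330°
  direction (0.8660, -0.5000); cell (1,3); t to first gridline: x 0.4734, y 1.1200 (then +1.1547 / +2.0000)
    (2,3) via x @ 0.4734
    (2,2) via y @ 1.1200
    (3,2) via x @ 1.6281  # hit
  → r_3 = 1.6281
beam 4: φ=0°, α=15°
  direction (0.9659, 0.2588); cell (1,3); t to first gridline: x 0.4245, y 1.7000 (then +1.0353 / +3.8637)
    (2,3) via x @ 0.4245
    (3,3) via x @ 1.4597
    (3,4) via y @ 1.7000
    (4,4) via x @ 2.4950  # hit
  → r_4 = 2.4950
beam 5: φ=45°, α=60°
  direction (0.5000, 0.8660); cell (1,3); t to first gridline: x 0.8200, y 0.5081 (then +2.0000 / +1.1547)
    (1,4) via y @ 0.5081
    (2,4) via x @ 0.8200  # hit
  → r_5 = 0.8200
beam 6: φ=90°, α=105°
  direction (-0.2588, 0.9659); cell (1,3); t to first gridline: x 2.2796, y 0.4555 (then +3.8637 / +1.0353)
    (1,4) via y @ 0.4555
    (1,5) via y @ 1.4908
    (0,5) via x @ 2.2796  # hit
  → r_6 = 2.2796
beam 7: φ=135°, α=150°
  direction (-0.8660, 0.5000); cell (1,3); t to first gridline: x 0.6813, y 0.8800 (then +1.1547 / +2.0000)
    (0,3) via x @ 0.6813  # hit
  → r_7 = 0.6813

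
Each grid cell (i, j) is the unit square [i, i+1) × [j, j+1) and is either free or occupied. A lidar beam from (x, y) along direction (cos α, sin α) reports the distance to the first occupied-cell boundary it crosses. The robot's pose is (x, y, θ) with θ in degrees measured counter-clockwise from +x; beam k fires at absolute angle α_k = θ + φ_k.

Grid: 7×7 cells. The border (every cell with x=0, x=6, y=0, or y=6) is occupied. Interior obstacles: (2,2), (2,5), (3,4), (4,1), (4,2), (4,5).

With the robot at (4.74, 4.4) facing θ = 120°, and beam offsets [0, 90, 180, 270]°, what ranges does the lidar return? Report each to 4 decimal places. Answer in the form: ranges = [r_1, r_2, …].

beam 1: φ=0°, α=120°
  dir = (cos 120°, sin 120°) = (-0.5000, 0.8660); from cell (4,4)
  next x-line at t=1.4800, next y-line at t=0.6928; Δt_x=2.0000, Δt_y=1.1547
    y: enter (4,5) at t=0.6928 ← occupied
  → r_1 = 0.6928
beam 2: φ=90°, α=210°
  dir = (cos 210°, sin 210°) = (-0.8660, -0.5000); from cell (4,4)
  next x-line at t=0.8545, next y-line at t=0.8000; Δt_x=1.1547, Δt_y=2.0000
    y: enter (4,3) at t=0.8000
    x: enter (3,3) at t=0.8545
    x: enter (2,3) at t=2.0092
    y: enter (2,2) at t=2.8000 ← occupied
  → r_2 = 2.8000
beam 3: φ=180°, α=300°
  dir = (cos 300°, sin 300°) = (0.5000, -0.8660); from cell (4,4)
  next x-line at t=0.5200, next y-line at t=0.4619; Δt_x=2.0000, Δt_y=1.1547
    y: enter (4,3) at t=0.4619
    x: enter (5,3) at t=0.5200
    y: enter (5,2) at t=1.6166
    x: enter (6,2) at t=2.5200 ← occupied
  → r_3 = 2.5200
beam 4: φ=270°, α=30°
  dir = (cos 30°, sin 30°) = (0.8660, 0.5000); from cell (4,4)
  next x-line at t=0.3002, next y-line at t=1.2000; Δt_x=1.1547, Δt_y=2.0000
    x: enter (5,4) at t=0.3002
    y: enter (5,5) at t=1.2000
    x: enter (6,5) at t=1.4549 ← occupied
  → r_4 = 1.4549

ranges = [0.6928, 2.8000, 2.5200, 1.4549]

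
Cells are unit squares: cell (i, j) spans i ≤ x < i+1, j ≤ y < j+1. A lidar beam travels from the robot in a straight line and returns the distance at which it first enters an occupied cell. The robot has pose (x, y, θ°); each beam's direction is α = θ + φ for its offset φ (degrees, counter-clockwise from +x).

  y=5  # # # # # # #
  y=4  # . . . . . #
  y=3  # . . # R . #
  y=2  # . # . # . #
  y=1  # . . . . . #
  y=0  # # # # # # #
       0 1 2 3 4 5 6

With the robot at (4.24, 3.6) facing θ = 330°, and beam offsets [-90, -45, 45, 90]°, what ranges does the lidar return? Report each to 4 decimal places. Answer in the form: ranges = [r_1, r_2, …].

ranges = [0.4800, 0.6212, 1.8221, 1.6166]

beam 1: φ=-90°, α=240°
  d=(-0.5000,-0.8660)  start (4,3)  tX=0.4800 tY=0.6928  stride 1/|dx|=2.0000 1/|dy|=1.1547
    cross x-line → (3,3), t=0.4800 (wall)
  → r_1 = 0.4800
beam 2: φ=-45°, α=285°
  d=(0.2588,-0.9659)  start (4,3)  tX=2.9364 tY=0.6212  stride 1/|dx|=3.8637 1/|dy|=1.0353
    cross y-line → (4,2), t=0.6212 (wall)
  → r_2 = 0.6212
beam 3: φ=45°, α=15°
  d=(0.9659,0.2588)  start (4,3)  tX=0.7868 tY=1.5455  stride 1/|dx|=1.0353 1/|dy|=3.8637
    cross x-line → (5,3), t=0.7868
    cross y-line → (5,4), t=1.5455
    cross x-line → (6,4), t=1.8221 (wall)
  → r_3 = 1.8221
beam 4: φ=90°, α=60°
  d=(0.5000,0.8660)  start (4,3)  tX=1.5200 tY=0.4619  stride 1/|dx|=2.0000 1/|dy|=1.1547
    cross y-line → (4,4), t=0.4619
    cross x-line → (5,4), t=1.5200
    cross y-line → (5,5), t=1.6166 (wall)
  → r_4 = 1.6166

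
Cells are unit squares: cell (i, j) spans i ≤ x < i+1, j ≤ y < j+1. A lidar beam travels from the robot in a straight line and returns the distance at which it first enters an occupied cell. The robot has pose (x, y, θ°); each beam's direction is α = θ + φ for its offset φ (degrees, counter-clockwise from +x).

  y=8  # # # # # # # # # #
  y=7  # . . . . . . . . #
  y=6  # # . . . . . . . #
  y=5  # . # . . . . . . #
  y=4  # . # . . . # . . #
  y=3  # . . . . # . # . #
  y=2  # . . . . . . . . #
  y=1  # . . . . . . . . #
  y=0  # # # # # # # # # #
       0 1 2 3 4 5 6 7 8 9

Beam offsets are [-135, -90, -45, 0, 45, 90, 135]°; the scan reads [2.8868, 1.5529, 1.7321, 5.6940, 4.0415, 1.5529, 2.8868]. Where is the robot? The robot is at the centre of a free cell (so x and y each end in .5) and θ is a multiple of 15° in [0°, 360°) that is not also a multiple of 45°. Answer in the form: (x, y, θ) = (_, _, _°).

The pose lattice has 50·16 = 800 candidates. Test each by forward raycasting.
  (8.5, 7.5, 75°): beam 1 = 1.0000 ≠ 2.8868 ✗
  (5.5, 4.5, 150°): beam 1 = 0.5176 ≠ 2.8868 ✗
  (2.5, 6.5, 60°): beam 1 = 0.5176 ≠ 2.8868 ✗
  (6.5, 2.5, 30°): beam 1 = 1.5529 ≠ 2.8868 ✗
  …
  (6.5, 6.5, 165°): r_1=2.8868, r_2=1.5529, r_3=1.7321, r_4=5.6940, r_5=4.0415, r_6=1.5529, r_7=2.8868 — all match ✓
Unique over the lattice → pose = (6.5, 6.5, 165°).

(x, y, θ) = (6.5, 6.5, 165°)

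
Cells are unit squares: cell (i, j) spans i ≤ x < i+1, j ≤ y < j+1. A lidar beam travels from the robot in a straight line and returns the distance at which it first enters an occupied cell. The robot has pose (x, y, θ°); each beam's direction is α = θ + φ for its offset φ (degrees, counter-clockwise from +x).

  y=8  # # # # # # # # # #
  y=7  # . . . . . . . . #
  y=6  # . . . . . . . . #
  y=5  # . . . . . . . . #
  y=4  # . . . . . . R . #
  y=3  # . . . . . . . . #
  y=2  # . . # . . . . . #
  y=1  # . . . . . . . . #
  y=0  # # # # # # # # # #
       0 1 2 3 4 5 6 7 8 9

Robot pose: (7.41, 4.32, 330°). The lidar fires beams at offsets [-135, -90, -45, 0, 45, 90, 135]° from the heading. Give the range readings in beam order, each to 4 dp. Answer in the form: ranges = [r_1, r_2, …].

beam 1: φ=-135°, α=195°
  d=(-0.9659,-0.2588)  start (7,4)  tX=0.4245 tY=1.2364  stride 1/|dx|=1.0353 1/|dy|=3.8637
    cross x-line → (6,4), t=0.4245
    cross y-line → (6,3), t=1.2364
    cross x-line → (5,3), t=1.4597
    cross x-line → (4,3), t=2.4950
    cross x-line → (3,3), t=3.5303
    cross x-line → (2,3), t=4.5656
    cross y-line → (2,2), t=5.1001
    cross x-line → (1,2), t=5.6008
    cross x-line → (0,2), t=6.6361 (wall)
  → r_1 = 6.6361
beam 2: φ=-90°, α=240°
  d=(-0.5000,-0.8660)  start (7,4)  tX=0.8200 tY=0.3695  stride 1/|dx|=2.0000 1/|dy|=1.1547
    cross y-line → (7,3), t=0.3695
    cross x-line → (6,3), t=0.8200
    cross y-line → (6,2), t=1.5242
    cross y-line → (6,1), t=2.6789
    cross x-line → (5,1), t=2.8200
    cross y-line → (5,0), t=3.8336 (wall)
  → r_2 = 3.8336
beam 3: φ=-45°, α=285°
  d=(0.2588,-0.9659)  start (7,4)  tX=2.2796 tY=0.3313  stride 1/|dx|=3.8637 1/|dy|=1.0353
    cross y-line → (7,3), t=0.3313
    cross y-line → (7,2), t=1.3666
    cross x-line → (8,2), t=2.2796
    cross y-line → (8,1), t=2.4018
    cross y-line → (8,0), t=3.4371 (wall)
  → r_3 = 3.4371
beam 4: φ=0°, α=330°
  d=(0.8660,-0.5000)  start (7,4)  tX=0.6813 tY=0.6400  stride 1/|dx|=1.1547 1/|dy|=2.0000
    cross y-line → (7,3), t=0.6400
    cross x-line → (8,3), t=0.6813
    cross x-line → (9,3), t=1.8360 (wall)
  → r_4 = 1.8360
beam 5: φ=45°, α=15°
  d=(0.9659,0.2588)  start (7,4)  tX=0.6108 tY=2.6273  stride 1/|dx|=1.0353 1/|dy|=3.8637
    cross x-line → (8,4), t=0.6108
    cross x-line → (9,4), t=1.6461 (wall)
  → r_5 = 1.6461
beam 6: φ=90°, α=60°
  d=(0.5000,0.8660)  start (7,4)  tX=1.1800 tY=0.7852  stride 1/|dx|=2.0000 1/|dy|=1.1547
    cross y-line → (7,5), t=0.7852
    cross x-line → (8,5), t=1.1800
    cross y-line → (8,6), t=1.9399
    cross y-line → (8,7), t=3.0946
    cross x-line → (9,7), t=3.1800 (wall)
  → r_6 = 3.1800
beam 7: φ=135°, α=105°
  d=(-0.2588,0.9659)  start (7,4)  tX=1.5841 tY=0.7040  stride 1/|dx|=3.8637 1/|dy|=1.0353
    cross y-line → (7,5), t=0.7040
    cross x-line → (6,5), t=1.5841
    cross y-line → (6,6), t=1.7393
    cross y-line → (6,7), t=2.7745
    cross y-line → (6,8), t=3.8098 (wall)
  → r_7 = 3.8098

ranges = [6.6361, 3.8336, 3.4371, 1.8360, 1.6461, 3.1800, 3.8098]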